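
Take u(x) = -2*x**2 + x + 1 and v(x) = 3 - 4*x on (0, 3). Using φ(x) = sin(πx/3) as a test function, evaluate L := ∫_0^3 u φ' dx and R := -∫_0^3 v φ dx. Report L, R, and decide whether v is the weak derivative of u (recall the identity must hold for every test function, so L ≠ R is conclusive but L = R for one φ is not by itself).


LHS = 30/π, RHS = 18/π. No, v is not the weak derivative of u.

u(x) = -2*x**2 + x + 1, classical derivative u'(x) = 1 - 4*x.
φ(x) = sin(πx/3), so φ'(x) = π*cos(π*x/3)/3.
Note φ(0) = φ(3) = 0, so the boundary term u·φ vanishes.
LHS = ∫_0^3 u(x) φ'(x) dx = ∫_0^3 (-2*π*x^2*cos(π*x/3)/3 + π*x*cos(π*x/3)/3 + π*cos(π*x/3)/3) dx. Term by term:
  ∫_0^3 π*cos(π*x/3)/3 dx = 0;  ∫_0^3 -2*π*x^2*cos(π*x/3)/3 dx = 36/π;  ∫_0^3 π*x*cos(π*x/3)/3 dx = -6/π.
Sum: 0 + 36/π − 6/π = 30/π.
So LHS = 30/π.
∫_0^3 v(x) φ(x) dx = ∫_0^3 (-4*x*sin(π*x/3) + 3*sin(π*x/3)) dx. Term by term:
  ∫_0^3 3*sin(π*x/3) dx = 18/π;  ∫_0^3 -4*x*sin(π*x/3) dx = -36/π.
Sum: 18/π − 36/π = -18/π.
So RHS = -∫_0^3 v(x) φ(x) dx = 18/π.
LHS − RHS = 12/π ≠ 0, so the identity fails.
(For a valid weak derivative the identity must hold for EVERY test function, in particular this one. The failure shows v is NOT the weak derivative of u.)
Correct weak derivative would be u'(x) = 1 - 4*x.


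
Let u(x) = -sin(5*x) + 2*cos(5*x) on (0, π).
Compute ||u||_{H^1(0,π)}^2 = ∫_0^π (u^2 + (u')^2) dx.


||u||_{H^1(0,π)}^2 = 65*π

u'(x) = -10*sin(5*x) - 5*cos(5*x).
Expand u² and (u')² and integrate term by term on (0, π), using: for integers n ≥ 1, ∫_0^π sin²(nx) dx = ∫_0^π cos²(nx) dx = π/2; for n ≠ n', ∫_0^π sin(nx)sin(n'x) dx = ∫_0^π cos(nx)cos(n'x) dx = 0; and by product-to-sum, ∫_0^π sin(nx)cos(n'x) dx = ½∫_0^π [sin((n+n')x) + sin((n−n')x)] dx, which is 0 when n+n' is even and 2n/(n²−n'²) when n+n' is odd (it need not vanish on (0, π)).
  u² squared terms: (-1)²·∫sin(5x)² dx = 1·π/2 = π/2;  (2)²·∫cos(5x)² dx = 4·π/2 = 2*π.
  u² cross terms: 2·(-1)·(2)·∫sin(5x)·cos(5x) dx = -4·(0) = 0.
  So ∫_0^π u² dx = π/2 + 2*π + 0 = 5*π/2.
  (u')² squared terms: (-10)²·∫sin(5x)² dx = 100·π/2 = 50*π;  (-5)²·∫cos(5x)² dx = 25·π/2 = 25*π/2.
  (u')² cross terms: 2·(-10)·(-5)·∫sin(5x)·cos(5x) dx = 100·(0) = 0.
  So ∫_0^π (u')² dx = 50*π + 25*π/2 + 0 = 125*π/2.
||u||_{H^1}^2 = (5*π/2) + (125*π/2) = 65*π.


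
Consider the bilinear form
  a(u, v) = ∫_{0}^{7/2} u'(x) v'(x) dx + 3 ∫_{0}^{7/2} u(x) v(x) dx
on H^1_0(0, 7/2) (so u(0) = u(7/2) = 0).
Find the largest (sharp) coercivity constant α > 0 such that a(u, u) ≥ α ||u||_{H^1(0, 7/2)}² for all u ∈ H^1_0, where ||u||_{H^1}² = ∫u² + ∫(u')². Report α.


α = 1

Coercivity of a(·,·) on H^1_0(0, 7/2) means a(u, u) ≥ α ||u||_{H^1}² for every u ∈ H^1_0.
The interval has length L = 7/2, and Poincaré/coercivity depend only on L. Here a(u, u) = ∫(u')² + (3)·∫u².
Here c = 3 ≥ 1, so a(u,u) = ∫(u')² + c∫u² ≥ ∫(u')² + ∫u² = ||u||_{H^1}², i.e. α = 1 works. No larger α is possible: a(u,u) ≥ α||u||_{H^1}² means (1−α)∫(u')² ≥ (α−c)∫u², and for the modes u_n = sin(nπ(x−x₀)/L) (x₀ the left endpoint) one has ∫u_n²/∫(u_n')² = (L/(nπ))² → 0, so a(u_n,u_n)/||u_n||_{H^1}² → 1. Hence the optimal constant is α = 1.
Therefore α = 1.


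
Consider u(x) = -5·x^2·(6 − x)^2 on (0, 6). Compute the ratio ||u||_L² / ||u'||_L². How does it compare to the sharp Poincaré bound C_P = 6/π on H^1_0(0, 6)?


||u||_L² / ||u'||_L² = sqrt(3) < C_P = 6/π.

u(x) = -5·x^2·(6 − x)^2, so u'(x) = 20*x*(-x^2 + 9*x - 18).
u(x) = -5·x^2·(6 − x)^2 vanishes at x = 0 and x = 6, so u ∈ H^1_0(0, 6). Differentiate via the product rule and integrate the resulting polynomials term by term.
  ∫_0^6 u² dx = ∫_0^6 (25*x^8 - 600*x^7 + 5400*x^6 - 21600*x^5 + 32400*x^4) dx. Term by term:
    ∫_0^6 25*x^8 dx = 27993600;  ∫_0^6 -600*x^7 dx = -125971200;  ∫_0^6 5400*x^6 dx = 1511654400/7;
    ∫_0^6 -21600*x^5 dx = -167961600;  ∫_0^6 32400*x^4 dx = 50388480.
  Sum: 27993600 − 125971200 + 1511654400/7 − 167961600 + 50388480 = 2799360/7.
  ∫_0^6 (u')² dx = ∫_0^6 (400*x^6 - 7200*x^5 + 46800*x^4 - 129600*x^3 + 129600*x^2) dx. Term by term:
    ∫_0^6 400*x^6 dx = 111974400/7;  ∫_0^6 -7200*x^5 dx = -55987200;  ∫_0^6 46800*x^4 dx = 72783360;
    ∫_0^6 -129600*x^3 dx = -41990400;  ∫_0^6 129600*x^2 dx = 9331200.
  Sum: 111974400/7 − 55987200 + 72783360 − 41990400 + 9331200 = 933120/7.
∫_0^6 u² dx = 2799360/7, so ||u||_L² = 432*sqrt(105)/7.
∫_0^6 (u')² dx = 933120/7, so ||u'||_L² = 432*sqrt(35)/7.
Ratio ||u||_L² / ||u'||_L² = sqrt(3).
Sharp Poincaré constant on H^1_0(0, 6) is C_P = L/π = 6/π, achieved by sin(π/6·x).
A polynomial bump cannot attain the sharp Poincaré constant (only the first sine eigenfunction does), so the ratio is strictly less than C_P, consistent with ||u||_L² ≤ C_P ||u'||_L².


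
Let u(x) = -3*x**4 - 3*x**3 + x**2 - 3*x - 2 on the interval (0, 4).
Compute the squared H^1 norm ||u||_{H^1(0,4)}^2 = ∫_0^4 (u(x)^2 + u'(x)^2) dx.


||u||_{H^1}^2 = 4632516/5

The H^1 norm (squared) on an interval (0, L) is
  ||u||_{H^1}^2 = ∫_0^L u(x)^2 dx + ∫_0^L u'(x)^2 dx.
Compute u'(x) = -12*x**3 - 9*x**2 + 2*x - 3.
Then u(x)^2 = 9*x**8 + 18*x**7 + 3*x**6 + 12*x**5 + 31*x**4 + 6*x**3 + 5*x**2 + 12*x + 4 and u'(x)^2 = 144*x**6 + 216*x**5 + 33*x**4 + 36*x**3 + 58*x**2 - 12*x + 9.
Integrate each monomial from 0 to 4 using ∫_0^4 c·x^n dx = c·4^(n+1)/(n+1):
  ∫_0^4 u(x)^2 dx = ∫_0^4 (9*x^8 + 18*x^7 + 3*x^6 + 12*x^5 + 31*x^4 + 6*x^3 + 5*x^2 + 12*x + 4) dx. Term by term:
    ∫_0^4 9*x^8 dx = 262144;  ∫_0^4 18*x^7 dx = 147456;  ∫_0^4 3*x^6 dx = 49152/7;
    ∫_0^4 12*x^5 dx = 8192;  ∫_0^4 31*x^4 dx = 31744/5;  ∫_0^4 6*x^3 dx = 384;
    ∫_0^4 5*x^2 dx = 320/3;  ∫_0^4 12*x dx = 96;  ∫_0^4 4 dx = 16.
  Sum: 262144 + 147456 + 49152/7 + 8192 + 31744/5 + 384 + 320/3 + 96 + 16 = 45335344/105.
  ∫_0^4 u'(x)^2 dx = ∫_0^4 (144*x^6 + 216*x^5 + 33*x^4 + 36*x^3 + 58*x^2 - 12*x + 9) dx. Term by term:
    ∫_0^4 144*x^6 dx = 2359296/7;  ∫_0^4 216*x^5 dx = 147456;  ∫_0^4 33*x^4 dx = 33792/5;
    ∫_0^4 36*x^3 dx = 2304;  ∫_0^4 58*x^2 dx = 3712/3;  ∫_0^4 -12*x dx = -96;
    ∫_0^4 9 dx = 36.
  Sum: 2359296/7 + 147456 + 33792/5 + 2304 + 3712/3 − 96 + 36 = 51947492/105.
Adding: ||u||_{H^1}^2 = 45335344/105 + 51947492/105 = 4632516/5.


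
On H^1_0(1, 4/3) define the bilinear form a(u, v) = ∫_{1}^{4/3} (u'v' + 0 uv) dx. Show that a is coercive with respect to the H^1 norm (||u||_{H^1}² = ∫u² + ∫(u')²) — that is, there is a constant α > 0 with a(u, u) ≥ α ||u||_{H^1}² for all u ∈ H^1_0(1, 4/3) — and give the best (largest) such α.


α = 9*π^2/(1 + 9*π^2)

Coercivity of a(·,·) on H^1_0(1, 4/3) means a(u, u) ≥ α ||u||_{H^1}² for every u ∈ H^1_0.
The interval has length L = 1/3, and Poincaré/coercivity depend only on L. Here a(u, u) = ∫(u')² + (0)·∫u².
Here c = 0, so a(u,u) = ∫(u')² alone. The condition a(u,u) ≥ α||u||_{H^1}² reads (1−α)∫(u')² ≥ (α−c)∫u². Any admissible α is ≤ 1 (rapidly oscillating u have ∫u²/∫(u')² → 0), and α = 1 would force 0 ≥ (1−c)∫u², impossible since c < 1; so 1−α > 0. By the sharp Poincaré inequality on H^1_0 of an interval of length L, ∫(u')² ≥ (π/L)²∫u² with equality for the first sine mode sin(π(x−x₀)/L) (x₀ the left endpoint), so the inequality holds for all u iff (1−α)(π/L)² ≥ α − c, i.e. α ≤ ((π/L)² + c)/((π/L)² + 1) = (1 + c(L/π)²)/(1 + (L/π)²). (Direct route, valid since c ≤ 0: Poincaré gives c∫u² ≥ c(L/π)²∫(u')², so a(u,u) ≥ (1 + c(L/π)²)∫(u')², while ||u||_{H^1}² ≤ (1 + (L/π)²)∫(u')²; dividing yields the same α.) With (π/L)² = 9*π^2 and c = 0, the largest admissible constant is α = ((π/L)² + c)/((π/L)² + 1).
Simplifying, α = 9*π^2/(1 + 9*π^2).


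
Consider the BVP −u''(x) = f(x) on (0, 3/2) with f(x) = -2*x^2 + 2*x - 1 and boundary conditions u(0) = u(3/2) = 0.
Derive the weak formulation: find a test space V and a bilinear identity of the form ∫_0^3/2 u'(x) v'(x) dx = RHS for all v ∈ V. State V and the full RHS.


V = H^1_0(0, 3/2) (so v(0) = v(3/2) = 0); weak form: ∫_0^3/2 u'v' dx = ∫_0^3/2 (-2*x^2 + 2*x - 1) v dx for all v ∈ V.

Multiply both sides by a test function v and integrate from 0 to 3/2:
  ∫_0^3/2 −u''(x) v(x) dx = ∫_0^3/2 f(x) v(x) dx.
Integrate the LHS by parts once:
  ∫_0^3/2 −u'' v dx = −[u'(x) v(x)]_0^3/2 + ∫_0^3/2 u'(x) v'(x) dx.
Thus ∫_0^3/2 u'(x) v'(x) dx = ∫_0^3/2 f(x) v(x) dx + [u'(x) v(x)]_0^3/2.
Choose V so that boundary terms are either known or forced to vanish.
u is Dirichlet: u(0) = u(3/2) = 0. Let V = H^1_0(0, 3/2); then v(0) = v(3/2) = 0, and [u' v]_0^3/2 = 0.
Weak formulation: find u (satisfying any essential BC) such that ∫_0^3/2 u'(x) v'(x) dx = ∫_0^3/2 f v dx for all v ∈ V.
Substituting f(x) = -2*x^2 + 2*x - 1, the right-hand side is ∫_0^3/2 (-2*x^2 + 2*x - 1) v dx.


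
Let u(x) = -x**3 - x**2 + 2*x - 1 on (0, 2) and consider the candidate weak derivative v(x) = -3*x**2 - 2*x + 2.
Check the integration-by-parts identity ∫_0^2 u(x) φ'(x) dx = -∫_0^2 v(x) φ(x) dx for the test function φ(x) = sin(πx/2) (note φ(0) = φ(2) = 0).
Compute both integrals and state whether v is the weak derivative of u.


LHS = -96/π^3 + 24/π, RHS = -96/π^3 + 24/π. Yes, v = u' weakly.

u(x) = -x**3 - x**2 + 2*x - 1, classical derivative u'(x) = -3*x**2 - 2*x + 2.
φ(x) = sin(πx/2), so φ'(x) = π*cos(π*x/2)/2.
Note φ(0) = φ(2) = 0, so the boundary term u·φ vanishes.
LHS = ∫_0^2 u(x) φ'(x) dx = ∫_0^2 (-π*x^3*cos(π*x/2)/2 - π*x^2*cos(π*x/2)/2 + π*x*cos(π*x/2) - π*cos(π*x/2)/2) dx. Term by term:
  ∫_0^2 -π*cos(π*x/2)/2 dx = 0;  ∫_0^2 π*x*cos(π*x/2) dx = -8/π;  ∫_0^2 -π*x^2*cos(π*x/2)/2 dx = 8/π;
  ∫_0^2 -π*x^3*cos(π*x/2)/2 dx = -96/π^3 + 24/π.
Sum: 0 − 8/π + 8/π + -96/π^3 + 24/π = -96/π^3 + 24/π.
So LHS = -96/π^3 + 24/π.
∫_0^2 v(x) φ(x) dx = ∫_0^2 (-3*x^2*sin(π*x/2) - 2*x*sin(π*x/2) + 2*sin(π*x/2)) dx. Term by term:
  ∫_0^2 2*sin(π*x/2) dx = 8/π;  ∫_0^2 -3*x^2*sin(π*x/2) dx = -24/π + 96/π^3;  ∫_0^2 -2*x*sin(π*x/2) dx = -8/π.
Sum: 8/π + -24/π + 96/π^3 − 8/π = -24/π + 96/π^3.
So RHS = -∫_0^2 v(x) φ(x) dx = -96/π^3 + 24/π.
LHS = RHS, so the identity holds for this test φ.
Moreover u is smooth here and v(x) = u'(x) = -3*x**2 - 2*x + 2 pointwise, so the identity holds for every test function. Hence v is the weak derivative of u.


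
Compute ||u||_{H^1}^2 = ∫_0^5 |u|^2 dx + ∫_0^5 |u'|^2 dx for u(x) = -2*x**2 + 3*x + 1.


||u||_{H^1}^2 = 1325

The H^1 norm (squared) on an interval (0, L) is
  ||u||_{H^1}^2 = ∫_0^L u(x)^2 dx + ∫_0^L u'(x)^2 dx.
Compute u'(x) = 3 - 4*x.
Then u(x)^2 = 4*x**4 - 12*x**3 + 5*x**2 + 6*x + 1 and u'(x)^2 = 16*x**2 - 24*x + 9.
Integrate each monomial from 0 to 5 using ∫_0^5 c·x^n dx = c·5^(n+1)/(n+1):
  ∫_0^5 u(x)^2 dx = ∫_0^5 (4*x^4 - 12*x^3 + 5*x^2 + 6*x + 1) dx. Term by term:
    ∫_0^5 4*x^4 dx = 2500;  ∫_0^5 -12*x^3 dx = -1875;  ∫_0^5 5*x^2 dx = 625/3;
    ∫_0^5 6*x dx = 75;  ∫_0^5 1 dx = 5.
  Sum: 2500 − 1875 + 625/3 + 75 + 5 = 2740/3.
  ∫_0^5 u'(x)^2 dx = ∫_0^5 (16*x^2 - 24*x + 9) dx. Term by term:
    ∫_0^5 16*x^2 dx = 2000/3;  ∫_0^5 -24*x dx = -300;  ∫_0^5 9 dx = 45.
  Sum: 2000/3 − 300 + 45 = 1235/3.
Adding: ||u||_{H^1}^2 = 2740/3 + 1235/3 = 1325.


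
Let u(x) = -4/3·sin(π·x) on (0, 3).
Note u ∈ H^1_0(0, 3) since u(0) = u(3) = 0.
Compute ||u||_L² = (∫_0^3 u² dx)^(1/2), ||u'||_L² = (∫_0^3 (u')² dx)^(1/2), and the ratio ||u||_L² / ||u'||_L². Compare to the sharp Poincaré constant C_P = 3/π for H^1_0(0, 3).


||u||_L² / ||u'||_L² = 1/π < C_P = 3/π.

u(x) = -4/3·sin(π·x), so u'(x) = -4*π*cos(π*x)/3.
Writing u(x) = A·sin(kπx/L) with A = -4/3 and k = 3, use ∫_0^L sin²(kπx/L) dx = L/2 and ∫_0^L cos²(kπx/L) dx = L/2.
u² = 16/9·sin²(π·x) and (u')² = 16*π^2/9·cos²(π·x), and each of sin², cos² integrates to L/2 = 3/2 over (0, 3).
∫_0^3 u² dx = 8/3, so ||u||_L² = 2*sqrt(6)/3.
∫_0^3 (u')² dx = 8*π^2/3, so ||u'||_L² = 2*sqrt(6)*π/3.
Ratio ||u||_L² / ||u'||_L² = 1/π.
Sharp Poincaré constant on H^1_0(0, 3) is C_P = L/π = 3/π, achieved by sin(π/3·x).
This is the k = 3 harmonic; the ratio L/(kπ) is strictly less than C_P = L/π, consistent with the sharp inequality ||u||_L² ≤ C_P ||u'||_L².


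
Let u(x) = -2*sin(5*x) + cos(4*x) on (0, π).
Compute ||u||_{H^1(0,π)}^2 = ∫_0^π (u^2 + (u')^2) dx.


||u||_{H^1(0,π)}^2 = -680/9 + 121*π/2

u'(x) = -4*sin(4*x) - 10*cos(5*x).
Expand u² and (u')² and integrate term by term on (0, π), using: for integers n ≥ 1, ∫_0^π sin²(nx) dx = ∫_0^π cos²(nx) dx = π/2; for n ≠ n', ∫_0^π sin(nx)sin(n'x) dx = ∫_0^π cos(nx)cos(n'x) dx = 0; and by product-to-sum, ∫_0^π sin(nx)cos(n'x) dx = ½∫_0^π [sin((n+n')x) + sin((n−n')x)] dx, which is 0 when n+n' is even and 2n/(n²−n'²) when n+n' is odd (it need not vanish on (0, π)).
  u² squared terms: (-2)²·∫sin(5x)² dx = 4·π/2 = 2*π;  (1)²·∫cos(4x)² dx = 1·π/2 = π/2.
  u² cross terms: 2·(-2)·(1)·∫sin(5x)·cos(4x) dx = -4·(10/9) = -40/9.
  So ∫_0^π u² dx = 2*π + π/2 − 40/9 = -40/9 + 5*π/2.
  (u')² squared terms: (-10)²·∫cos(5x)² dx = 100·π/2 = 50*π;  (-4)²·∫sin(4x)² dx = 16·π/2 = 8*π.
  (u')² cross terms: 2·(-10)·(-4)·∫cos(5x)·sin(4x) dx = 80·(-8/9) = -640/9.
  So ∫_0^π (u')² dx = 50*π + 8*π − 640/9 = -640/9 + 58*π.
||u||_{H^1}^2 = (-40/9 + 5*π/2) + (-640/9 + 58*π) = -680/9 + 121*π/2.


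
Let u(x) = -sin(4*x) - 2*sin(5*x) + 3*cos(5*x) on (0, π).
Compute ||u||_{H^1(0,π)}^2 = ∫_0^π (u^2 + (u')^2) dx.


||u||_{H^1(0,π)}^2 = 416/3 + 355*π/2

u'(x) = -15*sin(5*x) - 4*cos(4*x) - 10*cos(5*x).
Expand u² and (u')² and integrate term by term on (0, π), using: for integers n ≥ 1, ∫_0^π sin²(nx) dx = ∫_0^π cos²(nx) dx = π/2; for n ≠ n', ∫_0^π sin(nx)sin(n'x) dx = ∫_0^π cos(nx)cos(n'x) dx = 0; and by product-to-sum, ∫_0^π sin(nx)cos(n'x) dx = ½∫_0^π [sin((n+n')x) + sin((n−n')x)] dx, which is 0 when n+n' is even and 2n/(n²−n'²) when n+n' is odd (it need not vanish on (0, π)).
  u² squared terms: (-1)²·∫sin(4x)² dx = 1·π/2 = π/2;  (-2)²·∫sin(5x)² dx = 4·π/2 = 2*π;  (3)²·∫cos(5x)² dx = 9·π/2 = 9*π/2.
  u² cross terms: 2·(-1)·(-2)·∫sin(4x)·sin(5x) dx = 4·(0) = 0;  2·(-1)·(3)·∫sin(4x)·cos(5x) dx = -6·(-8/9) = 16/3;  2·(-2)·(3)·∫sin(5x)·cos(5x) dx = -12·(0) = 0.
  So ∫_0^π u² dx = π/2 + 2*π + 9*π/2 + 0 + 16/3 + 0 = 16/3 + 7*π.
  (u')² squared terms: (-15)²·∫sin(5x)² dx = 225·π/2 = 225*π/2;  (-10)²·∫cos(5x)² dx = 100·π/2 = 50*π;  (-4)²·∫cos(4x)² dx = 16·π/2 = 8*π.
  (u')² cross terms: 2·(-15)·(-10)·∫sin(5x)·cos(5x) dx = 300·(0) = 0;  2·(-15)·(-4)·∫sin(5x)·cos(4x) dx = 120·(10/9) = 400/3;  2·(-10)·(-4)·∫cos(5x)·cos(4x) dx = 80·(0) = 0.
  So ∫_0^π (u')² dx = 225*π/2 + 50*π + 8*π + 0 + 400/3 + 0 = 400/3 + 341*π/2.
||u||_{H^1}^2 = (16/3 + 7*π) + (400/3 + 341*π/2) = 416/3 + 355*π/2.


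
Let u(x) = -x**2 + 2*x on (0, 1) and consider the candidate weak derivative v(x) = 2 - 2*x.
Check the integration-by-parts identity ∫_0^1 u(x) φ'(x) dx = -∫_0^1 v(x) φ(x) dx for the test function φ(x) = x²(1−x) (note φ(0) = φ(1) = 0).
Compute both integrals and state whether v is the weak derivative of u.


LHS = -1/15, RHS = -1/15. Yes, v = u' weakly.

u(x) = -x**2 + 2*x, classical derivative u'(x) = 2 - 2*x.
φ(x) = x²(1−x), so φ'(x) = x*(2 - 3*x).
Note φ(0) = φ(1) = 0, so the boundary term u·φ vanishes.
LHS = ∫_0^1 u(x) φ'(x) dx = ∫_0^1 (3*x^4 - 8*x^3 + 4*x^2) dx. Term by term:
  ∫_0^1 3*x^4 dx = 3/5;  ∫_0^1 -8*x^3 dx = -2;  ∫_0^1 4*x^2 dx = 4/3.
Sum: 3/5 − 2 + 4/3 = -1/15.
So LHS = -1/15.
∫_0^1 v(x) φ(x) dx = ∫_0^1 (2*x^4 - 4*x^3 + 2*x^2) dx. Term by term:
  ∫_0^1 2*x^4 dx = 2/5;  ∫_0^1 -4*x^3 dx = -1;  ∫_0^1 2*x^2 dx = 2/3.
Sum: 2/5 − 1 + 2/3 = 1/15.
So RHS = -∫_0^1 v(x) φ(x) dx = -1/15.
LHS = RHS, so the identity holds for this test φ.
Moreover u is smooth here and v(x) = u'(x) = 2 - 2*x pointwise, so the identity holds for every test function. Hence v is the weak derivative of u.


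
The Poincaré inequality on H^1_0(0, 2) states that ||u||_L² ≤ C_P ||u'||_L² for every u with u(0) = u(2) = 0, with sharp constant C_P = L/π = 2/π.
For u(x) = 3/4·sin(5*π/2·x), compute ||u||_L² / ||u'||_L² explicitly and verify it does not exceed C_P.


||u||_L² / ||u'||_L² = 2/(5*π) < C_P = 2/π.

u(x) = 3/4·sin(5*π/2·x), so u'(x) = 15*π*cos(5*π*x/2)/8.
Writing u(x) = A·sin(kπx/L) with A = 3/4 and k = 5, use ∫_0^L sin²(kπx/L) dx = L/2 and ∫_0^L cos²(kπx/L) dx = L/2.
u² = 9/16·sin²(5*π/2·x) and (u')² = 225*π^2/64·cos²(5*π/2·x), and each of sin², cos² integrates to L/2 = 1 over (0, 2).
∫_0^2 u² dx = 9/16, so ||u||_L² = 3/4.
∫_0^2 (u')² dx = 225*π^2/64, so ||u'||_L² = 15*π/8.
Ratio ||u||_L² / ||u'||_L² = 2/(5*π).
Sharp Poincaré constant on H^1_0(0, 2) is C_P = L/π = 2/π, achieved by sin(π/2·x).
This is the k = 5 harmonic; the ratio L/(kπ) is strictly less than C_P = L/π, consistent with the sharp inequality ||u||_L² ≤ C_P ||u'||_L².


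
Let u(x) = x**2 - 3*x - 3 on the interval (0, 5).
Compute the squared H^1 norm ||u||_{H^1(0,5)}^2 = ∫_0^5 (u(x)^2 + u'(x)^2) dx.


||u||_{H^1}^2 = 865/6

The H^1 norm (squared) on an interval (0, L) is
  ||u||_{H^1}^2 = ∫_0^L u(x)^2 dx + ∫_0^L u'(x)^2 dx.
Compute u'(x) = 2*x - 3.
Then u(x)^2 = x**4 - 6*x**3 + 3*x**2 + 18*x + 9 and u'(x)^2 = 4*x**2 - 12*x + 9.
Integrate each monomial from 0 to 5 using ∫_0^5 c·x^n dx = c·5^(n+1)/(n+1):
  ∫_0^5 u(x)^2 dx = ∫_0^5 (x^4 - 6*x^3 + 3*x^2 + 18*x + 9) dx. Term by term:
    ∫_0^5 x^4 dx = 625;  ∫_0^5 -6*x^3 dx = -1875/2;  ∫_0^5 3*x^2 dx = 125;
    ∫_0^5 18*x dx = 225;  ∫_0^5 9 dx = 45.
  Sum: 625 − 1875/2 + 125 + 225 + 45 = 165/2.
  ∫_0^5 u'(x)^2 dx = ∫_0^5 (4*x^2 - 12*x + 9) dx. Term by term:
    ∫_0^5 4*x^2 dx = 500/3;  ∫_0^5 -12*x dx = -150;  ∫_0^5 9 dx = 45.
  Sum: 500/3 − 150 + 45 = 185/3.
Adding: ||u||_{H^1}^2 = 165/2 + 185/3 = 865/6.


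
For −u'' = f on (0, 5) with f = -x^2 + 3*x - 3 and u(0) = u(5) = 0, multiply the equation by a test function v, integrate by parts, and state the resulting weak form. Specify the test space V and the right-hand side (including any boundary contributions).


V = H^1_0(0, 5) (so v(0) = v(5) = 0); weak form: ∫_0^5 u'v' dx = ∫_0^5 (-x^2 + 3*x - 3) v dx for all v ∈ V.

Multiply both sides by a test function v and integrate from 0 to 5:
  ∫_0^5 −u''(x) v(x) dx = ∫_0^5 f(x) v(x) dx.
Integrate the LHS by parts once:
  ∫_0^5 −u'' v dx = −[u'(x) v(x)]_0^5 + ∫_0^5 u'(x) v'(x) dx.
Thus ∫_0^5 u'(x) v'(x) dx = ∫_0^5 f(x) v(x) dx + [u'(x) v(x)]_0^5.
Choose V so that boundary terms are either known or forced to vanish.
u is Dirichlet: u(0) = u(5) = 0. Let V = H^1_0(0, 5); then v(0) = v(5) = 0, and [u' v]_0^5 = 0.
Weak formulation: find u (satisfying any essential BC) such that ∫_0^5 u'(x) v'(x) dx = ∫_0^5 f v dx for all v ∈ V.
Substituting f(x) = -x^2 + 3*x - 3, the right-hand side is ∫_0^5 (-x^2 + 3*x - 3) v dx.


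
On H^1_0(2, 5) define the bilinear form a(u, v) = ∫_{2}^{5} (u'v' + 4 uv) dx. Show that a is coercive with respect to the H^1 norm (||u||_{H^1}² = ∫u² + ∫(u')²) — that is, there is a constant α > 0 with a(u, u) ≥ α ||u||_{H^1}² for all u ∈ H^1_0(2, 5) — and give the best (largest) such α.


α = 1

Coercivity of a(·,·) on H^1_0(2, 5) means a(u, u) ≥ α ||u||_{H^1}² for every u ∈ H^1_0.
The interval has length L = 3, and Poincaré/coercivity depend only on L. Here a(u, u) = ∫(u')² + (4)·∫u².
Here c = 4 ≥ 1, so a(u,u) = ∫(u')² + c∫u² ≥ ∫(u')² + ∫u² = ||u||_{H^1}², i.e. α = 1 works. No larger α is possible: a(u,u) ≥ α||u||_{H^1}² means (1−α)∫(u')² ≥ (α−c)∫u², and for the modes u_n = sin(nπ(x−x₀)/L) (x₀ the left endpoint) one has ∫u_n²/∫(u_n')² = (L/(nπ))² → 0, so a(u_n,u_n)/||u_n||_{H^1}² → 1. Hence the optimal constant is α = 1.
Therefore α = 1.


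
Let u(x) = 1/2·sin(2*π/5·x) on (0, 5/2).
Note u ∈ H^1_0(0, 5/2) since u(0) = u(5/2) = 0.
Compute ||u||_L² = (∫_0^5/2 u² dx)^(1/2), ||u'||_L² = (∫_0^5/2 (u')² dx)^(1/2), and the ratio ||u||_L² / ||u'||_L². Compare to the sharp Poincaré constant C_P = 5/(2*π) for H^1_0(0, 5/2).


||u||_L² / ||u'||_L² = 5/(2*π) = C_P.

u(x) = 1/2·sin(2*π/5·x), so u'(x) = π*cos(2*π*x/5)/5.
Writing u(x) = A·sin(kπx/L) with A = 1/2 and k = 1, use ∫_0^L sin²(kπx/L) dx = L/2 and ∫_0^L cos²(kπx/L) dx = L/2.
u² = 1/4·sin²(2*π/5·x) and (u')² = π^2/25·cos²(2*π/5·x), and each of sin², cos² integrates to L/2 = 5/4 over (0, 5/2).
∫_0^5/2 u² dx = 5/16, so ||u||_L² = sqrt(5)/4.
∫_0^5/2 (u')² dx = π^2/20, so ||u'||_L² = sqrt(5)*π/10.
Ratio ||u||_L² / ||u'||_L² = 5/(2*π).
Sharp Poincaré constant on H^1_0(0, 5/2) is C_P = L/π = 5/(2*π), achieved by sin(2*π/5·x).
This is the k = 1 eigenfunction (up to amplitude), so the ratio equals the sharp Poincaré constant exactly.


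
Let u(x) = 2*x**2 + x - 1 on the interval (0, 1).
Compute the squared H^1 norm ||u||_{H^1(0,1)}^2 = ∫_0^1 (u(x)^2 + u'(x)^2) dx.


||u||_{H^1}^2 = 167/15

The H^1 norm (squared) on an interval (0, L) is
  ||u||_{H^1}^2 = ∫_0^L u(x)^2 dx + ∫_0^L u'(x)^2 dx.
Compute u'(x) = 4*x + 1.
Then u(x)^2 = 4*x**4 + 4*x**3 - 3*x**2 - 2*x + 1 and u'(x)^2 = 16*x**2 + 8*x + 1.
Integrate each monomial from 0 to 1 using ∫_0^1 c·x^n dx = c·1^(n+1)/(n+1):
  ∫_0^1 u(x)^2 dx = ∫_0^1 (4*x^4 + 4*x^3 - 3*x^2 - 2*x + 1) dx. Term by term:
    ∫_0^1 4*x^4 dx = 4/5;  ∫_0^1 4*x^3 dx = 1;  ∫_0^1 -3*x^2 dx = -1;
    ∫_0^1 -2*x dx = -1;  ∫_0^1 1 dx = 1.
  Sum: 4/5 + 1 − 1 − 1 + 1 = 4/5.
  ∫_0^1 u'(x)^2 dx = ∫_0^1 (16*x^2 + 8*x + 1) dx. Term by term:
    ∫_0^1 16*x^2 dx = 16/3;  ∫_0^1 8*x dx = 4;  ∫_0^1 1 dx = 1.
  Sum: 16/3 + 4 + 1 = 31/3.
Adding: ||u||_{H^1}^2 = 4/5 + 31/3 = 167/15.


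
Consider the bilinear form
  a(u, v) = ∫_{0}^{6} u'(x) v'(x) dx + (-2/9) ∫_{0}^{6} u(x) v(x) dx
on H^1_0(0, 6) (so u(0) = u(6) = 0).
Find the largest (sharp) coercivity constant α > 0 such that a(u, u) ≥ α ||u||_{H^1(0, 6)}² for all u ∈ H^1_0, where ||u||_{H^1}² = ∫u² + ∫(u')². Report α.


α = (-8 + π^2)/(π^2 + 36)

Coercivity of a(·,·) on H^1_0(0, 6) means a(u, u) ≥ α ||u||_{H^1}² for every u ∈ H^1_0.
The interval has length L = 6, and Poincaré/coercivity depend only on L. Here a(u, u) = ∫(u')² + (-2/9)·∫u².
Here c = -2/9 < 0 with |c| < (π/L)² = π^2/36, so coercivity still holds. The condition a(u,u) ≥ α||u||_{H^1}² reads (1−α)∫(u')² ≥ (α−c)∫u². Any admissible α is ≤ 1 (rapidly oscillating u have ∫u²/∫(u')² → 0), and α = 1 would force 0 ≥ (1−c)∫u², impossible since c < 1; so 1−α > 0. By the sharp Poincaré inequality on H^1_0 of an interval of length L, ∫(u')² ≥ (π/L)²∫u² with equality for the first sine mode sin(π(x−x₀)/L) (x₀ the left endpoint), so the inequality holds for all u iff (1−α)(π/L)² ≥ α − c, i.e. α ≤ ((π/L)² + c)/((π/L)² + 1) = (1 + c(L/π)²)/(1 + (L/π)²). (Direct route, valid since c ≤ 0: Poincaré gives c∫u² ≥ c(L/π)²∫(u')², so a(u,u) ≥ (1 + c(L/π)²)∫(u')², while ||u||_{H^1}² ≤ (1 + (L/π)²)∫(u')²; dividing yields the same α.) With (π/L)² = π^2/36 and c = -2/9, the largest admissible constant is α = ((π/L)² + c)/((π/L)² + 1).
Simplifying, α = (-8 + π^2)/(π^2 + 36).


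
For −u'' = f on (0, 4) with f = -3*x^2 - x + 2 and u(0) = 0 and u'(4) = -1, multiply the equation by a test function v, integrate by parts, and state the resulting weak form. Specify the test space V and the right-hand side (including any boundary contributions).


V = {v ∈ H^1(0, 4) : v(0) = 0} (test functions vanish at x = 0 where u is specified); weak form: ∫_0^4 u'v' dx = ∫_0^4 (-3*x^2 - x + 2) v dx − v(4) for all v ∈ V.

Multiply both sides by a test function v and integrate from 0 to 4:
  ∫_0^4 −u''(x) v(x) dx = ∫_0^4 f(x) v(x) dx.
Integrate the LHS by parts once:
  ∫_0^4 −u'' v dx = −[u'(x) v(x)]_0^4 + ∫_0^4 u'(x) v'(x) dx.
Thus ∫_0^4 u'(x) v'(x) dx = ∫_0^4 f(x) v(x) dx + [u'(x) v(x)]_0^4.
Choose V so that boundary terms are either known or forced to vanish.
Mixed BC: u(0) = 0 (Dirichlet) and u'(4) = -1 (Neumann). Define V = {v ∈ H^1(0, 4) : v(0) = 0}. Then [u' v]_0^4 = u'(4)·v(4) − u'(0)·0 = − v(4).
Weak formulation: find u (satisfying any essential BC) such that ∫_0^4 u'(x) v'(x) dx = ∫_0^4 f v dx − v(4) for all v ∈ V (Dirichlet at 0 absorbed into V; Neumann datum at x = 4 contributes the boundary term).
Substituting f(x) = -3*x^2 - x + 2, the right-hand side is ∫_0^4 (-3*x^2 - x + 2) v dx − v(4).


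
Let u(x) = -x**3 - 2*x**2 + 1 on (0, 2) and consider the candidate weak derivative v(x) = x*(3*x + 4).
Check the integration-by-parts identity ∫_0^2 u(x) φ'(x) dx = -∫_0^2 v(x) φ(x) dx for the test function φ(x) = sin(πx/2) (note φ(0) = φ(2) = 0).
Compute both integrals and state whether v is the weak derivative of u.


LHS = -96/π^3 + 40/π, RHS = -40/π + 96/π^3. No, v is not the weak derivative of u.

u(x) = -x**3 - 2*x**2 + 1, classical derivative u'(x) = -3*x**2 - 4*x.
φ(x) = sin(πx/2), so φ'(x) = π*cos(π*x/2)/2.
Note φ(0) = φ(2) = 0, so the boundary term u·φ vanishes.
LHS = ∫_0^2 u(x) φ'(x) dx = ∫_0^2 (-π*x^3*cos(π*x/2)/2 - π*x^2*cos(π*x/2) + π*cos(π*x/2)/2) dx. Term by term:
  ∫_0^2 π*cos(π*x/2)/2 dx = 0;  ∫_0^2 -π*x^2*cos(π*x/2) dx = 16/π;  ∫_0^2 -π*x^3*cos(π*x/2)/2 dx = -96/π^3 + 24/π.
Sum: 0 + 16/π + -96/π^3 + 24/π = -96/π^3 + 40/π.
So LHS = -96/π^3 + 40/π.
∫_0^2 v(x) φ(x) dx = ∫_0^2 (3*x^2*sin(π*x/2) + 4*x*sin(π*x/2)) dx. Term by term:
  ∫_0^2 3*x^2*sin(π*x/2) dx = -96/π^3 + 24/π;  ∫_0^2 4*x*sin(π*x/2) dx = 16/π.
Sum: -96/π^3 + 24/π + 16/π = -96/π^3 + 40/π.
So RHS = -∫_0^2 v(x) φ(x) dx = -40/π + 96/π^3.
LHS − RHS = -192/π^3 + 80/π ≠ 0, so the identity fails.
(For a valid weak derivative the identity must hold for EVERY test function, in particular this one. The failure shows v is NOT the weak derivative of u.)
Correct weak derivative would be u'(x) = -3*x**2 - 4*x.


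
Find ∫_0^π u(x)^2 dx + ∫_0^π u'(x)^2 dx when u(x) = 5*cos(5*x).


||u||_{H^1(0,π)}^2 = 325*π

u'(x) = -25*sin(5*x).
Expand u² and (u')² and integrate term by term on (0, π), using: for integers n ≥ 1, ∫_0^π sin²(nx) dx = ∫_0^π cos²(nx) dx = π/2; for n ≠ n', ∫_0^π sin(nx)sin(n'x) dx = ∫_0^π cos(nx)cos(n'x) dx = 0; and by product-to-sum, ∫_0^π sin(nx)cos(n'x) dx = ½∫_0^π [sin((n+n')x) + sin((n−n')x)] dx, which is 0 when n+n' is even and 2n/(n²−n'²) when n+n' is odd (it need not vanish on (0, π)).
  u² squared terms: (5)²·∫cos(5x)² dx = 25·π/2 = 25*π/2.
  So ∫_0^π u² dx = 25*π/2.
  (u')² squared terms: (-25)²·∫sin(5x)² dx = 625·π/2 = 625*π/2.
  So ∫_0^π (u')² dx = 625*π/2.
||u||_{H^1}^2 = (25*π/2) + (625*π/2) = 325*π.


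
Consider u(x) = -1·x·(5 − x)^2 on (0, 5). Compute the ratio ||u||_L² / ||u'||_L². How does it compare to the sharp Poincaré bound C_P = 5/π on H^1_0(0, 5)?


||u||_L² / ||u'||_L² = 5*sqrt(14)/14 < C_P = 5/π.

u(x) = -1·x·(5 − x)^2, so u'(x) = (5 - 3*x)*(x - 5).
u(x) = -1·x·(5 − x)^2 vanishes at x = 0 and x = 5, so u ∈ H^1_0(0, 5). Differentiate via the product rule and integrate the resulting polynomials term by term.
  ∫_0^5 u² dx = ∫_0^5 (x^6 - 20*x^5 + 150*x^4 - 500*x^3 + 625*x^2) dx. Term by term:
    ∫_0^5 x^6 dx = 78125/7;  ∫_0^5 -20*x^5 dx = -156250/3;  ∫_0^5 150*x^4 dx = 93750;
    ∫_0^5 -500*x^3 dx = -78125;  ∫_0^5 625*x^2 dx = 78125/3.
  Sum: 78125/7 − 156250/3 + 93750 − 78125 + 78125/3 = 15625/21.
  ∫_0^5 (u')² dx = ∫_0^5 (9*x^4 - 120*x^3 + 550*x^2 - 1000*x + 625) dx. Term by term:
    ∫_0^5 9*x^4 dx = 5625;  ∫_0^5 -120*x^3 dx = -18750;  ∫_0^5 550*x^2 dx = 68750/3;
    ∫_0^5 -1000*x dx = -12500;  ∫_0^5 625 dx = 3125.
  Sum: 5625 − 18750 + 68750/3 − 12500 + 3125 = 1250/3.
∫_0^5 u² dx = 15625/21, so ||u||_L² = 125*sqrt(21)/21.
∫_0^5 (u')² dx = 1250/3, so ||u'||_L² = 25*sqrt(6)/3.
Ratio ||u||_L² / ||u'||_L² = 5*sqrt(14)/14.
Sharp Poincaré constant on H^1_0(0, 5) is C_P = L/π = 5/π, achieved by sin(π/5·x).
A polynomial bump cannot attain the sharp Poincaré constant (only the first sine eigenfunction does), so the ratio is strictly less than C_P, consistent with ||u||_L² ≤ C_P ||u'||_L².


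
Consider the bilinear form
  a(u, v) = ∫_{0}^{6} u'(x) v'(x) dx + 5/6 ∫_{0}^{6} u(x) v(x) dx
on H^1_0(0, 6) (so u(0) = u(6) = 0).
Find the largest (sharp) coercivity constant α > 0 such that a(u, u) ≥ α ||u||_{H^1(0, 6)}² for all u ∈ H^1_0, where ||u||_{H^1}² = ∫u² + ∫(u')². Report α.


α = (π^2 + 30)/(π^2 + 36)

Coercivity of a(·,·) on H^1_0(0, 6) means a(u, u) ≥ α ||u||_{H^1}² for every u ∈ H^1_0.
The interval has length L = 6, and Poincaré/coercivity depend only on L. Here a(u, u) = ∫(u')² + (5/6)·∫u².
Here 0 < c = 5/6 < 1. The condition a(u,u) ≥ α||u||_{H^1}² reads (1−α)∫(u')² ≥ (α−c)∫u². Any admissible α is ≤ 1 (rapidly oscillating u have ∫u²/∫(u')² → 0), and α = 1 would force 0 ≥ (1−c)∫u², impossible since c < 1; so 1−α > 0. By the sharp Poincaré inequality on H^1_0 of an interval of length L, ∫(u')² ≥ (π/L)²∫u² with equality for the first sine mode sin(π(x−x₀)/L) (x₀ the left endpoint), so the inequality holds for all u iff (1−α)(π/L)² ≥ α − c, i.e. α ≤ ((π/L)² + c)/((π/L)² + 1) = (1 + c(L/π)²)/(1 + (L/π)²). With (π/L)² = π^2/36 and c = 5/6, the largest admissible constant is α = ((π/L)² + c)/((π/L)² + 1).
Simplifying, α = (π^2 + 30)/(π^2 + 36).


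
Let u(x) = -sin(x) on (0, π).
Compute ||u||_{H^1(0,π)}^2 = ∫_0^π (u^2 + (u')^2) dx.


||u||_{H^1(0,π)}^2 = π

u'(x) = -cos(x).
Expand u² and (u')² and integrate term by term on (0, π), using: for integers n ≥ 1, ∫_0^π sin²(nx) dx = ∫_0^π cos²(nx) dx = π/2; for n ≠ n', ∫_0^π sin(nx)sin(n'x) dx = ∫_0^π cos(nx)cos(n'x) dx = 0; and by product-to-sum, ∫_0^π sin(nx)cos(n'x) dx = ½∫_0^π [sin((n+n')x) + sin((n−n')x)] dx, which is 0 when n+n' is even and 2n/(n²−n'²) when n+n' is odd (it need not vanish on (0, π)).
  u² squared terms: (-1)²·∫sin(x)² dx = 1·π/2 = π/2.
  So ∫_0^π u² dx = π/2.
  (u')² squared terms: (-1)²·∫cos(x)² dx = 1·π/2 = π/2.
  So ∫_0^π (u')² dx = π/2.
||u||_{H^1}^2 = (π/2) + (π/2) = π.


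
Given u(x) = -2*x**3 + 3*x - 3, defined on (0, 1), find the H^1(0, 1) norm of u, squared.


||u||_{H^1}^2 = 293/35

The H^1 norm (squared) on an interval (0, L) is
  ||u||_{H^1}^2 = ∫_0^L u(x)^2 dx + ∫_0^L u'(x)^2 dx.
Compute u'(x) = 3 - 6*x**2.
Then u(x)^2 = 4*x**6 - 12*x**4 + 12*x**3 + 9*x**2 - 18*x + 9 and u'(x)^2 = 36*x**4 - 36*x**2 + 9.
Integrate each monomial from 0 to 1 using ∫_0^1 c·x^n dx = c·1^(n+1)/(n+1):
  ∫_0^1 u(x)^2 dx = ∫_0^1 (4*x^6 - 12*x^4 + 12*x^3 + 9*x^2 - 18*x + 9) dx. Term by term:
    ∫_0^1 4*x^6 dx = 4/7;  ∫_0^1 -12*x^4 dx = -12/5;  ∫_0^1 12*x^3 dx = 3;
    ∫_0^1 9*x^2 dx = 3;  ∫_0^1 -18*x dx = -9;  ∫_0^1 9 dx = 9.
  Sum: 4/7 − 12/5 + 3 + 3 − 9 + 9 = 146/35.
  ∫_0^1 u'(x)^2 dx = ∫_0^1 (36*x^4 - 36*x^2 + 9) dx. Term by term:
    ∫_0^1 36*x^4 dx = 36/5;  ∫_0^1 -36*x^2 dx = -12;  ∫_0^1 9 dx = 9.
  Sum: 36/5 − 12 + 9 = 21/5.
Adding: ||u||_{H^1}^2 = 146/35 + 21/5 = 293/35.


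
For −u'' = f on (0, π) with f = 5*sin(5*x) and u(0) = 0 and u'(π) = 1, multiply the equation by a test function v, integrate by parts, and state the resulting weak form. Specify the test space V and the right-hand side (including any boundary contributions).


V = {v ∈ H^1(0, π) : v(0) = 0} (test functions vanish at x = 0 where u is specified); weak form: ∫_0^π u'v' dx = ∫_0^π (5*sin(5*x)) v dx + v(π) for all v ∈ V.

Multiply both sides by a test function v and integrate from 0 to π:
  ∫_0^π −u''(x) v(x) dx = ∫_0^π f(x) v(x) dx.
Integrate the LHS by parts once:
  ∫_0^π −u'' v dx = −[u'(x) v(x)]_0^π + ∫_0^π u'(x) v'(x) dx.
Thus ∫_0^π u'(x) v'(x) dx = ∫_0^π f(x) v(x) dx + [u'(x) v(x)]_0^π.
Choose V so that boundary terms are either known or forced to vanish.
Mixed BC: u(0) = 0 (Dirichlet) and u'(π) = 1 (Neumann). Define V = {v ∈ H^1(0, π) : v(0) = 0}. Then [u' v]_0^π = u'(π)·v(π) − u'(0)·0 = v(π).
Weak formulation: find u (satisfying any essential BC) such that ∫_0^π u'(x) v'(x) dx = ∫_0^π f v dx + v(π) for all v ∈ V (Dirichlet at 0 absorbed into V; Neumann datum at x = π contributes the boundary term).
Substituting f(x) = 5*sin(5*x), the right-hand side is ∫_0^π (5*sin(5*x)) v dx + v(π).


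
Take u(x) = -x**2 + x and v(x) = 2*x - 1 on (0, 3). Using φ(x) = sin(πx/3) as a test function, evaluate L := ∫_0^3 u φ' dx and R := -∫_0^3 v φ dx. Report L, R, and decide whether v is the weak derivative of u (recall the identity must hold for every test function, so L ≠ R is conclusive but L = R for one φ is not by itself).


LHS = 12/π, RHS = -12/π. No, v is not the weak derivative of u.

u(x) = -x**2 + x, classical derivative u'(x) = 1 - 2*x.
φ(x) = sin(πx/3), so φ'(x) = π*cos(π*x/3)/3.
Note φ(0) = φ(3) = 0, so the boundary term u·φ vanishes.
LHS = ∫_0^3 u(x) φ'(x) dx = ∫_0^3 (-π*x^2*cos(π*x/3)/3 + π*x*cos(π*x/3)/3) dx. Term by term:
  ∫_0^3 -π*x^2*cos(π*x/3)/3 dx = 18/π;  ∫_0^3 π*x*cos(π*x/3)/3 dx = -6/π.
Sum: 18/π − 6/π = 12/π.
So LHS = 12/π.
∫_0^3 v(x) φ(x) dx = ∫_0^3 (2*x*sin(π*x/3) - sin(π*x/3)) dx. Term by term:
  ∫_0^3 -sin(π*x/3) dx = -6/π;  ∫_0^3 2*x*sin(π*x/3) dx = 18/π.
Sum: -6/π + 18/π = 12/π.
So RHS = -∫_0^3 v(x) φ(x) dx = -12/π.
LHS − RHS = 24/π ≠ 0, so the identity fails.
(For a valid weak derivative the identity must hold for EVERY test function, in particular this one. The failure shows v is NOT the weak derivative of u.)
Correct weak derivative would be u'(x) = 1 - 2*x.


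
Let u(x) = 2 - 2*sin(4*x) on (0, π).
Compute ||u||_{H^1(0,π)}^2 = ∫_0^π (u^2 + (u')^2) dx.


||u||_{H^1(0,π)}^2 = 38*π

u'(x) = -8*cos(4*x).
Expand u² and (u')² and integrate term by term on (0, π), using: for integers n ≥ 1, ∫_0^π sin²(nx) dx = ∫_0^π cos²(nx) dx = π/2; for n ≠ n', ∫_0^π sin(nx)sin(n'x) dx = ∫_0^π cos(nx)cos(n'x) dx = 0; and by product-to-sum, ∫_0^π sin(nx)cos(n'x) dx = ½∫_0^π [sin((n+n')x) + sin((n−n')x)] dx, which is 0 when n+n' is even and 2n/(n²−n'²) when n+n' is odd (it need not vanish on (0, π)). For the constant mode: ∫_0^π 1 dx = π, ∫_0^π cos(nx) dx = 0, ∫_0^π sin(nx) dx = (1−(−1)^n)/n.
  u² squared terms: (2)²·∫1 dx = 4·π = 4*π;  (-2)²·∫sin(4x)² dx = 4·π/2 = 2*π.
  u² cross terms: 2·(2)·(-2)·∫1·sin(4x) dx = -8·(0) = 0.
  So ∫_0^π u² dx = 4*π + 2*π + 0 = 6*π.
  (u')² squared terms: (-8)²·∫cos(4x)² dx = 64·π/2 = 32*π.
  So ∫_0^π (u')² dx = 32*π.
||u||_{H^1}^2 = (6*π) + (32*π) = 38*π.


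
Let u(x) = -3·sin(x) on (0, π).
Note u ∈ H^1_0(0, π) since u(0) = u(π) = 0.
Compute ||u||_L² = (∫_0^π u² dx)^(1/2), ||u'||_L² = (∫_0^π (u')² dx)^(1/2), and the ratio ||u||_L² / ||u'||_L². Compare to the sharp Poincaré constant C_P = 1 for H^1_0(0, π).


||u||_L² / ||u'||_L² = 1 = C_P.

u(x) = -3·sin(x), so u'(x) = -3*cos(x).
Writing u(x) = A·sin(kπx/L) with A = -3 and k = 1, use ∫_0^L sin²(kπx/L) dx = L/2 and ∫_0^L cos²(kπx/L) dx = L/2.
u² = 9·sin²(x) and (u')² = 9·cos²(x), and each of sin², cos² integrates to L/2 = π/2 over (0, π).
∫_0^π u² dx = 9*π/2, so ||u||_L² = 3*sqrt(2)*sqrt(π)/2.
∫_0^π (u')² dx = 9*π/2, so ||u'||_L² = 3*sqrt(2)*sqrt(π)/2.
Ratio ||u||_L² / ||u'||_L² = 1.
Sharp Poincaré constant on H^1_0(0, π) is C_P = L/π = 1, achieved by sin(x).
This is the k = 1 eigenfunction (up to amplitude), so the ratio equals the sharp Poincaré constant exactly.


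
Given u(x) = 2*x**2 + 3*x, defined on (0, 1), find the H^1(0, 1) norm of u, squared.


||u||_{H^1}^2 = 497/15

The H^1 norm (squared) on an interval (0, L) is
  ||u||_{H^1}^2 = ∫_0^L u(x)^2 dx + ∫_0^L u'(x)^2 dx.
Compute u'(x) = 4*x + 3.
Then u(x)^2 = 4*x**4 + 12*x**3 + 9*x**2 and u'(x)^2 = 16*x**2 + 24*x + 9.
Integrate each monomial from 0 to 1 using ∫_0^1 c·x^n dx = c·1^(n+1)/(n+1):
  ∫_0^1 u(x)^2 dx = ∫_0^1 (4*x^4 + 12*x^3 + 9*x^2) dx. Term by term:
    ∫_0^1 4*x^4 dx = 4/5;  ∫_0^1 12*x^3 dx = 3;  ∫_0^1 9*x^2 dx = 3.
  Sum: 4/5 + 3 + 3 = 34/5.
  ∫_0^1 u'(x)^2 dx = ∫_0^1 (16*x^2 + 24*x + 9) dx. Term by term:
    ∫_0^1 16*x^2 dx = 16/3;  ∫_0^1 24*x dx = 12;  ∫_0^1 9 dx = 9.
  Sum: 16/3 + 12 + 9 = 79/3.
Adding: ||u||_{H^1}^2 = 34/5 + 79/3 = 497/15.


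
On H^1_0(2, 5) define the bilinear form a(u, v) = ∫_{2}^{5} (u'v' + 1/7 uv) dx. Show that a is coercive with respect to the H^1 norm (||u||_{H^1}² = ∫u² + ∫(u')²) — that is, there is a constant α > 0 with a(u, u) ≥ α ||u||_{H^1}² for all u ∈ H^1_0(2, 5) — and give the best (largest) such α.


α = (9/7 + π^2)/(9 + π^2)

Coercivity of a(·,·) on H^1_0(2, 5) means a(u, u) ≥ α ||u||_{H^1}² for every u ∈ H^1_0.
The interval has length L = 3, and Poincaré/coercivity depend only on L. Here a(u, u) = ∫(u')² + (1/7)·∫u².
Here 0 < c = 1/7 < 1. The condition a(u,u) ≥ α||u||_{H^1}² reads (1−α)∫(u')² ≥ (α−c)∫u². Any admissible α is ≤ 1 (rapidly oscillating u have ∫u²/∫(u')² → 0), and α = 1 would force 0 ≥ (1−c)∫u², impossible since c < 1; so 1−α > 0. By the sharp Poincaré inequality on H^1_0 of an interval of length L, ∫(u')² ≥ (π/L)²∫u² with equality for the first sine mode sin(π(x−x₀)/L) (x₀ the left endpoint), so the inequality holds for all u iff (1−α)(π/L)² ≥ α − c, i.e. α ≤ ((π/L)² + c)/((π/L)² + 1) = (1 + c(L/π)²)/(1 + (L/π)²). With (π/L)² = π^2/9 and c = 1/7, the largest admissible constant is α = ((π/L)² + c)/((π/L)² + 1).
Simplifying, α = (9/7 + π^2)/(9 + π^2).


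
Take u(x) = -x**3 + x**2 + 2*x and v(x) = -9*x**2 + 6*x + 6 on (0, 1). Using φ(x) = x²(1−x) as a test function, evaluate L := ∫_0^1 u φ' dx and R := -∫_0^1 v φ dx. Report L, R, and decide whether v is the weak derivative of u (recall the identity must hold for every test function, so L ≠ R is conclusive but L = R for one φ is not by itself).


LHS = -1/6, RHS = -1/2. No, v is not the weak derivative of u.

u(x) = -x**3 + x**2 + 2*x, classical derivative u'(x) = -3*x**2 + 2*x + 2.
φ(x) = x²(1−x), so φ'(x) = x*(2 - 3*x).
Note φ(0) = φ(1) = 0, so the boundary term u·φ vanishes.
LHS = ∫_0^1 u(x) φ'(x) dx = ∫_0^1 (3*x^5 - 5*x^4 - 4*x^3 + 4*x^2) dx. Term by term:
  ∫_0^1 3*x^5 dx = 1/2;  ∫_0^1 -5*x^4 dx = -1;  ∫_0^1 -4*x^3 dx = -1;
  ∫_0^1 4*x^2 dx = 4/3.
Sum: 1/2 − 1 − 1 + 4/3 = -1/6.
So LHS = -1/6.
∫_0^1 v(x) φ(x) dx = ∫_0^1 (9*x^5 - 15*x^4 + 6*x^2) dx. Term by term:
  ∫_0^1 9*x^5 dx = 3/2;  ∫_0^1 -15*x^4 dx = -3;  ∫_0^1 6*x^2 dx = 2.
Sum: 3/2 − 3 + 2 = 1/2.
So RHS = -∫_0^1 v(x) φ(x) dx = -1/2.
LHS − RHS = 1/3 ≠ 0, so the identity fails.
(For a valid weak derivative the identity must hold for EVERY test function, in particular this one. The failure shows v is NOT the weak derivative of u.)
Correct weak derivative would be u'(x) = -3*x**2 + 2*x + 2.


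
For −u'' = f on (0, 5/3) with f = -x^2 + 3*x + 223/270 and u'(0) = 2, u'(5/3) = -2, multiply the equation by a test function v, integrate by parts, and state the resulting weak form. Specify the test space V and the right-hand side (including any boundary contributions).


V = H^1(0, 5/3) (v unrestricted at boundary; u is determined up to an additive constant); weak form: ∫_0^5/3 u'v' dx = ∫_0^5/3 (-x^2 + 3*x + 223/270) v dx − 2·v(5/3) − 2·v(0) for all v ∈ V.

Multiply both sides by a test function v and integrate from 0 to 5/3:
  ∫_0^5/3 −u''(x) v(x) dx = ∫_0^5/3 f(x) v(x) dx.
Integrate the LHS by parts once:
  ∫_0^5/3 −u'' v dx = −[u'(x) v(x)]_0^5/3 + ∫_0^5/3 u'(x) v'(x) dx.
Thus ∫_0^5/3 u'(x) v'(x) dx = ∫_0^5/3 f(x) v(x) dx + [u'(x) v(x)]_0^5/3.
Choose V so that boundary terms are either known or forced to vanish.
u has inhomogeneous Neumann u'(0) = 2, u'(5/3) = -2. [u' v]_0^5/3 = (-2)·v(5/3) − (2)·v(0) = − 2·v(5/3) − 2·v(0). Take V = H^1(0, 5/3); boundary term becomes part of RHS.
Weak formulation: find u (satisfying any essential BC) such that ∫_0^5/3 u'(x) v'(x) dx = ∫_0^5/3 f v dx − 2·v(5/3) − 2·v(0) for all v ∈ V (Neumann data are natural BCs: they enter the RHS as boundary terms).
Substituting f(x) = -x^2 + 3*x + 223/270, the right-hand side is ∫_0^5/3 (-x^2 + 3*x + 223/270) v dx − 2·v(5/3) − 2·v(0).
Compatibility check (pure Neumann): taking v ≡ 1 ∈ V gives 0 = ∫_0^5/3 f dx + (-2) − (2), i.e. ∫_0^5/3 f dx must equal u'(0) − u'(5/3) = 4. Indeed ∫_0^5/3 (-x^2 + 3*x + 223/270) dx = 4, so the data are compatible. The solution is then unique only up to an additive constant (fix it e.g. by requiring ∫_0^5/3 u dx = 0).
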